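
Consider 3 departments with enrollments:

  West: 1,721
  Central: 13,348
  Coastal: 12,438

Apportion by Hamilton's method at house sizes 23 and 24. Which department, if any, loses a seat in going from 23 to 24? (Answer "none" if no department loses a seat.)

At 23 seats: West 2, Central 11, Coastal 10.
At 24 seats: West 1, Central 12, Coastal 11.
West drops from 2 to 1.

West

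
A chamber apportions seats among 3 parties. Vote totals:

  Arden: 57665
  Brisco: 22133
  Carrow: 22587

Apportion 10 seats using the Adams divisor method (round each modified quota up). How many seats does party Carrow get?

2

Standard divisor 102385/10 ≈ 10238.5; standard quotas: Arden 5.632, Brisco 2.162, Carrow 2.206.
Rounding up gives 6, 3, 3 = 12 seats, so the divisor must be adjusted.
With modified divisor 11410: modified quotas Arden 5.054, Brisco 1.940, Carrow 1.980.
Rounding up: Arden 6, Brisco 2, Carrow 2 (total 10).
Carrow receives 2.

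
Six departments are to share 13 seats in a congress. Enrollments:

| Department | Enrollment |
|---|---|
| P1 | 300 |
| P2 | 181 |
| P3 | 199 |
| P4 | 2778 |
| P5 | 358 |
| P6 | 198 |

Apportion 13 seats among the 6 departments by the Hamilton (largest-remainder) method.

P1 1; P2 0; P3 1; P4 9; P5 1; P6 1

Standard divisor: 4014 ÷ 13 ≈ 308.769.
Standard quotas: P1 0.972, P2 0.586, P3 0.644, P4 8.997, P5 1.159, P6 0.641.
Lower quotas: P1 0, P2 0, P3 0, P4 8, P5 1, P6 0 (sum 9, leaving 4 seats).
Remainders in descending order: P4 0.997, P1 0.972, P3 0.644, P6 0.641, P2 0.586, P5 0.159.
Largest remainders: P4, P1, P3, P6 receive the extra seats.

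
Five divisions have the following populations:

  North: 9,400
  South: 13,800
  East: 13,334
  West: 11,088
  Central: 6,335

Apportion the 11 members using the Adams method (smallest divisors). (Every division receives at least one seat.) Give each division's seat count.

Standard divisor 53957/11 ≈ 4905.182; standard quotas: North 1.916, South 2.813, East 2.718, West 2.260, Central 1.291.
Rounding up gives 2, 3, 3, 3, 2 = 13 seats, so the divisor must be adjusted.
With modified divisor 6500: modified quotas North 1.446, South 2.123, East 2.051, West 1.706, Central 0.975.
Rounding up: North 2, South 3, East 3, West 2, Central 1 (total 11).

North 2, South 3, East 3, West 2, Central 1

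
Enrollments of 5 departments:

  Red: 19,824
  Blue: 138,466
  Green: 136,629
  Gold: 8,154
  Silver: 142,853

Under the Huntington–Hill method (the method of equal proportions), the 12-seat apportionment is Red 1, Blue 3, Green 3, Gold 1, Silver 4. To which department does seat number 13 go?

Blue

Priority for the next seat is population ÷ (√(s·(s+1))).
Priorities: Red 14017.685, Blue 39971.691, Green 39441.395, Gold 5765.749, Silver 31942.902.
Highest priority: Blue.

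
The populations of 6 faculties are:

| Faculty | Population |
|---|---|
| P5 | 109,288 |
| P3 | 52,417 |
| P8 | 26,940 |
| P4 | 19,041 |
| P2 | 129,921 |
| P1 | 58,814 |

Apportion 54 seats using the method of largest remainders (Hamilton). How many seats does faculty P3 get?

Total 396421; standard divisor 396421/54 ≈ 7341.13.
Standard quotas: P5 14.8871, P3 7.1402, P8 3.6697, P4 2.5937, P2 17.6977, P1 8.0116.
Lower quotas: P5 14, P3 7, P8 3, P4 2, P2 17, P1 8 (sum 51, leaving 3 seats).
Remainders in descending order: P5 0.8871, P2 0.6977, P8 0.6697, P4 0.5937, P3 0.1402, P1 0.0116.
Largest remainders: P5, P2, P8 receive the extra seats.
P3 receives 7.

7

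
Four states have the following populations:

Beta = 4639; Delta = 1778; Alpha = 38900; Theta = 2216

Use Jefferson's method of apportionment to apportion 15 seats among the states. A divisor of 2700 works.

Beta 1, Delta 0, Alpha 14, Theta 0

With modified divisor 2700: modified quotas Beta 1.718, Delta 0.659, Alpha 14.407, Theta 0.821.
Rounding down: Beta 1, Delta 0, Alpha 14, Theta 0 (total 15).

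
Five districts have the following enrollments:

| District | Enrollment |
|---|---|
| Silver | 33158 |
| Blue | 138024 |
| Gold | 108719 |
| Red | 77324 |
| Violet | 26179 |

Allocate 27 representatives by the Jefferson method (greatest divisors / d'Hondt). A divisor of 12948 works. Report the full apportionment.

Silver=2; Blue=10; Gold=8; Red=5; Violet=2

With modified divisor 12948: modified quotas Silver 2.561, Blue 10.660, Gold 8.397, Red 5.972, Violet 2.022.
Rounding down: Silver 2, Blue 10, Gold 8, Red 5, Violet 2 (total 27).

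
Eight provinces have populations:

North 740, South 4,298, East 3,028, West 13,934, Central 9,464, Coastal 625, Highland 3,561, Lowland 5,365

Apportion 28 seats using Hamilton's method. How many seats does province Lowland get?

4

Standard divisor: 41015 ÷ 28 ≈ 1464.821.
Standard quotas: North 0.5052, South 2.9341, East 2.0671, West 9.5124, Central 6.4609, Coastal 0.4267, Highland 2.4310, Lowland 3.6626.
Lower quotas: North 0, South 2, East 2, West 9, Central 6, Coastal 0, Highland 2, Lowland 3 (sum 24, leaving 4 seats).
Remainders in descending order: South 0.9341, Lowland 0.6626, West 0.5124, North 0.5052, Central 0.4609, Highland 0.4310, Coastal 0.4267, East 0.0671.
The surplus seats go to South, Lowland, West, North.
Lowland receives 4.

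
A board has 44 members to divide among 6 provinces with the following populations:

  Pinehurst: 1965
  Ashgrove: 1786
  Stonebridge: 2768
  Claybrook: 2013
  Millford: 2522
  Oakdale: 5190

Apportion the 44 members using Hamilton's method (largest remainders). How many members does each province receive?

Total 16244; standard divisor 16244/44 ≈ 369.182.
Standard quotas: Pinehurst 5.3226, Ashgrove 4.8377, Stonebridge 7.4977, Claybrook 5.4526, Millford 6.8313, Oakdale 14.0581.
Lower quotas: Pinehurst 5, Ashgrove 4, Stonebridge 7, Claybrook 5, Millford 6, Oakdale 14 (sum 41, leaving 3 seats).
Remainders in descending order: Ashgrove 0.8377, Millford 0.8313, Stonebridge 0.4977, Claybrook 0.4526, Pinehurst 0.3226, Oakdale 0.0581.
The surplus seats go to Ashgrove, Millford, Stonebridge.

Pinehurst=5, Ashgrove=5, Stonebridge=8, Claybrook=5, Millford=7, Oakdale=14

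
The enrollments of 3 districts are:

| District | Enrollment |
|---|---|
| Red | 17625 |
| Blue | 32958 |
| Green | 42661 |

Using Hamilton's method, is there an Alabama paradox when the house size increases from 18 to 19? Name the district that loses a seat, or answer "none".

Red

At 18 seats: Red 4, Blue 6, Green 8.
At 19 seats: Red 3, Blue 7, Green 9.
Red drops from 4 to 3.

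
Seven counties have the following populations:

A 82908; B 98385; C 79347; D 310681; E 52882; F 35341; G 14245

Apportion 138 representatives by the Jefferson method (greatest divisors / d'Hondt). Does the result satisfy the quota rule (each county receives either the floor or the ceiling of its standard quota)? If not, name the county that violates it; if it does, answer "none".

Standard quotas: A 16.981, B 20.150, C 16.251, D 63.631, E 10.831, F 7.238, G 2.918.
Jefferson allocation: A 17, B 20, C 16, D 65, E 11, F 7, G 2.
D has quota 63.631 (lower 63, upper 64) but receives 65 — outside the quota interval.

D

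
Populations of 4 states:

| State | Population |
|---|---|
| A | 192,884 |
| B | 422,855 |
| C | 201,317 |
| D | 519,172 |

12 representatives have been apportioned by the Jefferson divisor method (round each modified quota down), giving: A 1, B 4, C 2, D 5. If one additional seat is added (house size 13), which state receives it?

Priority for the next seat is population ÷ (current seats + 1).
Priorities: A 96442.000, B 84571.000, C 67105.667, D 86528.667.
Highest priority: A.

A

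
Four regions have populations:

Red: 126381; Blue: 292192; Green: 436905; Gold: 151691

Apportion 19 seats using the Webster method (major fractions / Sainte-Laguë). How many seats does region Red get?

2

Standard divisor 1007169/19 ≈ 53008.895; standard quotas: Red 2.384, Blue 5.512, Green 8.242, Gold 2.862.
Rounding to the nearest integer gives Red 2, Blue 6, Green 8, Gold 3 — total 19, matching the house size, so no adjustment is needed.
Red receives 2.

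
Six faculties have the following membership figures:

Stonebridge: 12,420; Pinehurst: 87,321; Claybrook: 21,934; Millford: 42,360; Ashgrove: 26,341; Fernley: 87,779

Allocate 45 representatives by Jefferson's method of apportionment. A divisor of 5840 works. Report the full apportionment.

With modified divisor 5840: modified quotas Stonebridge 2.127, Pinehurst 14.952, Claybrook 3.756, Millford 7.253, Ashgrove 4.510, Fernley 15.031.
Rounding down: Stonebridge 2, Pinehurst 14, Claybrook 3, Millford 7, Ashgrove 4, Fernley 15 (total 45).

Stonebridge 2, Pinehurst 14, Claybrook 3, Millford 7, Ashgrove 4, Fernley 15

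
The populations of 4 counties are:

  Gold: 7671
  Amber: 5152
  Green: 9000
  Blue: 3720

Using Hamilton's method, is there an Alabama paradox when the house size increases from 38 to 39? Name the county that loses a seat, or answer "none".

At 38 seats: Gold 11, Amber 8, Green 13, Blue 6.
At 39 seats: Gold 12, Amber 8, Green 14, Blue 5.
Blue drops from 6 to 5.

Blue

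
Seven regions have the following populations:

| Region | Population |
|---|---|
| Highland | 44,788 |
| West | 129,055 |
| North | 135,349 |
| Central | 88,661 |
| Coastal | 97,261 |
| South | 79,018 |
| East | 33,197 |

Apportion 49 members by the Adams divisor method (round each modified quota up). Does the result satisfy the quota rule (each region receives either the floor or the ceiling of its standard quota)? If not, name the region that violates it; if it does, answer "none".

none

Standard quotas: Highland 3.614, West 10.412, North 10.920, Central 7.153, Coastal 7.847, South 6.375, East 2.678.
Adams allocation: Highland 4, West 10, North 11, Central 7, Coastal 8, South 6, East 3.
Every allocation lies between the lower and upper quota.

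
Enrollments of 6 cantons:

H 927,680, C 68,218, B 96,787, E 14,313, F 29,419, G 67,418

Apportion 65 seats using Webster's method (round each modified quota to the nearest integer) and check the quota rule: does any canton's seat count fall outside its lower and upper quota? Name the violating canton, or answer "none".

Standard quotas: H 50.089, C 3.683, B 5.226, E 0.773, F 1.588, G 3.640.
Webster allocation: H 49, C 4, B 5, E 1, F 2, G 4.
H has quota 50.089 (lower 50, upper 51) but receives 49 — outside the quota interval.

H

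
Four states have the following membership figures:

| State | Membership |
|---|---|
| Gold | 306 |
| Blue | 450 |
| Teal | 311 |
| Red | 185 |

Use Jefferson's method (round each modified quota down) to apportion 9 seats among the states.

Standard divisor 1252/9 ≈ 139.111; standard quotas: Gold 2.200, Blue 3.235, Teal 2.236, Red 1.330.
Rounding down gives 2, 3, 2, 1 = 8 seats, so the divisor must be adjusted.
With modified divisor 110: modified quotas Gold 2.782, Blue 4.091, Teal 2.827, Red 1.682.
Rounding down: Gold 2, Blue 4, Teal 2, Red 1 (total 9).

Gold 2, Blue 4, Teal 2, Red 1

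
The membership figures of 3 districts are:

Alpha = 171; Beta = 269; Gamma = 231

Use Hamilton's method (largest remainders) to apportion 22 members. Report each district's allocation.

Alpha=6, Beta=9, Gamma=7

The standard divisor is 671/22 ≈ 30.5.
Standard quotas: Alpha 5.607, Beta 8.820, Gamma 7.574.
Lower quotas: Alpha 5, Beta 8, Gamma 7 (sum 20, leaving 2 seats).
Remainders in descending order: Beta 0.820, Alpha 0.607, Gamma 0.574.
The surplus seats go to Beta, Alpha.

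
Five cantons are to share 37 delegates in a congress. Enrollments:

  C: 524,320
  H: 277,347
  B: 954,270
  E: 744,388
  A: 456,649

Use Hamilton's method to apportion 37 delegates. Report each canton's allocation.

C: 7, H: 3, B: 12, E: 9, A: 6

The standard divisor is 2956974/37 ≈ 79918.216.
Standard quotas: C 6.5607, H 3.4704, B 11.9406, E 9.3144, A 5.7140.
Lower quotas: C 6, H 3, B 11, E 9, A 5 (sum 34, leaving 3 seats).
Remainders in descending order: B 0.9406, A 0.7140, C 0.5607, H 0.4704, E 0.3144.
Largest remainders: B, A, C receive the extra seats.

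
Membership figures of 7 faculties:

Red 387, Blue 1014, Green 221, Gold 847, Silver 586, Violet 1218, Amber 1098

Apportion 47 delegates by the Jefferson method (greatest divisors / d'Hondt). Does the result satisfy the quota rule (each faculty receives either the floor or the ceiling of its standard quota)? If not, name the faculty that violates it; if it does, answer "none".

Standard quotas: Red 3.387, Blue 8.873, Green 1.934, Gold 7.412, Silver 5.128, Violet 10.658, Amber 9.608.
Jefferson allocation: Red 3, Blue 9, Green 2, Gold 7, Silver 5, Violet 11, Amber 10.
Every allocation lies between the lower and upper quota.

none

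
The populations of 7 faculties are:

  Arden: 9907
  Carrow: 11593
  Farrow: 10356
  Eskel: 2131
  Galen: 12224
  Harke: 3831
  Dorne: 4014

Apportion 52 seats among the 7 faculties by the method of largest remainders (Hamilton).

The standard divisor is 54056/52 ≈ 1039.538.
Standard quotas: Arden 9.5302, Carrow 11.1521, Farrow 9.9621, Eskel 2.0499, Galen 11.7591, Harke 3.6853, Dorne 3.8613.
Lower quotas: Arden 9, Carrow 11, Farrow 9, Eskel 2, Galen 11, Harke 3, Dorne 3 (sum 48, leaving 4 seats).
Remainders in descending order: Farrow 0.9621, Dorne 0.8613, Galen 0.7591, Harke 0.6853, Arden 0.5302, Carrow 0.1521, Eskel 0.0499.
Largest remainders: Farrow, Dorne, Galen, Harke receive the extra seats.

Arden: 9, Carrow: 11, Farrow: 10, Eskel: 2, Galen: 12, Harke: 4, Dorne: 4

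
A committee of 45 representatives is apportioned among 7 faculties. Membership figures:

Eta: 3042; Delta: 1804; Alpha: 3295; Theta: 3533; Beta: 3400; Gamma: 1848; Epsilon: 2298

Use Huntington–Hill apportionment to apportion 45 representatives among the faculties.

Eta: 7; Delta: 4; Alpha: 8; Theta: 8; Beta: 8; Gamma: 4; Epsilon: 6

With divisor 418: modified quotas Eta 7.278, Delta 4.316, Alpha 7.883, Theta 8.452, Beta 8.134, Gamma 4.421, Epsilon 5.498.
Geometric-mean thresholds: Eta √(7·8)=7.483, Delta √(4·5)=4.472, Alpha √(7·8)=7.483, Theta √(8·9)=8.485, Beta √(8·9)=8.485, Gamma √(4·5)=4.472, Epsilon √(5·6)=5.477.
Each quota rounded against its threshold gives Eta 7, Delta 4, Alpha 8, Theta 8, Beta 8, Gamma 4, Epsilon 6 (total 45).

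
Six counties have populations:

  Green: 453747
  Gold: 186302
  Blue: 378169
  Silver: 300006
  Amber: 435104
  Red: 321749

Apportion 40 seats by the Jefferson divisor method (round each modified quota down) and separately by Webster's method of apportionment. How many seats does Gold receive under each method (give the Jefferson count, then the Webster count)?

Jefferson: Green 9, Gold 3, Blue 7, Silver 6, Amber 9, Red 6.
Webster: Green 9, Gold 4, Blue 7, Silver 6, Amber 8, Red 6.
Gold gets 3 under Jefferson and 4 under Webster.

3 and 4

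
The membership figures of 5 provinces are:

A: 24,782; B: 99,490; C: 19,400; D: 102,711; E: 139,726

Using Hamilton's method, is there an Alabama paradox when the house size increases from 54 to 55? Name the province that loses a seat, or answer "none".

none

At 54 seats: A 3, B 14, C 3, D 14, E 20.
At 55 seats: A 3, B 14, C 3, D 15, E 20.
No province's allocation decreased.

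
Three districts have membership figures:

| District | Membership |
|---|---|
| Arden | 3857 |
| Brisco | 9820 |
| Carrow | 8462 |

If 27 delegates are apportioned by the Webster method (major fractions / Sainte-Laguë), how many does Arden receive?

5

Standard divisor 22139/27 ≈ 819.963; standard quotas: Arden 4.704, Brisco 11.976, Carrow 10.320.
Rounding to the nearest integer gives Arden 5, Brisco 12, Carrow 10 — total 27, matching the house size, so no adjustment is needed.
Arden receives 5.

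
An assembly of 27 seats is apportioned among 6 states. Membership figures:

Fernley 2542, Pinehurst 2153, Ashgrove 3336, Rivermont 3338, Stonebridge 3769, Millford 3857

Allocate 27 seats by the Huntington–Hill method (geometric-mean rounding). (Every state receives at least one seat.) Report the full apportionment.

With divisor 719: modified quotas Fernley 3.535, Pinehurst 2.994, Ashgrove 4.640, Rivermont 4.643, Stonebridge 5.242, Millford 5.364.
Geometric-mean thresholds: Fernley √(3·4)=3.464, Pinehurst √(2·3)=2.449, Ashgrove √(4·5)=4.472, Rivermont √(4·5)=4.472, Stonebridge √(5·6)=5.477, Millford √(5·6)=5.477.
Each quota rounded against its threshold gives Fernley 4, Pinehurst 3, Ashgrove 5, Rivermont 5, Stonebridge 5, Millford 5 (total 27).

Fernley 4, Pinehurst 3, Ashgrove 5, Rivermont 5, Stonebridge 5, Millford 5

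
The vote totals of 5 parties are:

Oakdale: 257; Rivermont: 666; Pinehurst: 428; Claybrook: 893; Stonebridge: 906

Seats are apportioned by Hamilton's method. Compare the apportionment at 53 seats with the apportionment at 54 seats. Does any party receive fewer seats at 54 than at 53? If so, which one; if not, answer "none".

Oakdale

At 53 seats: Oakdale 5, Rivermont 11, Pinehurst 7, Claybrook 15, Stonebridge 15.
At 54 seats: Oakdale 4, Rivermont 12, Pinehurst 7, Claybrook 15, Stonebridge 16.
Oakdale drops from 5 to 4.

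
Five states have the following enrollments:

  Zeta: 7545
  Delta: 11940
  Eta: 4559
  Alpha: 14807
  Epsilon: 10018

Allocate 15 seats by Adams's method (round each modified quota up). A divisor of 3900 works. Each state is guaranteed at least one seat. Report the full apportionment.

Zeta=2; Delta=4; Eta=2; Alpha=4; Epsilon=3

With modified divisor 3900: modified quotas Zeta 1.935, Delta 3.062, Eta 1.169, Alpha 3.797, Epsilon 2.569.
Rounding up: Zeta 2, Delta 4, Eta 2, Alpha 4, Epsilon 3 (total 15).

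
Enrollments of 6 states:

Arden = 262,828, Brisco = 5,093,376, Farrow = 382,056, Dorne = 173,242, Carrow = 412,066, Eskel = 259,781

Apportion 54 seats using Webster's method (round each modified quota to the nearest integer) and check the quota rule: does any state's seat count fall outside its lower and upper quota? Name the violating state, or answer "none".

Standard quotas: Arden 2.156, Brisco 41.778, Farrow 3.134, Dorne 1.421, Carrow 3.380, Eskel 2.131.
Webster allocation: Arden 2, Brisco 43, Farrow 3, Dorne 1, Carrow 3, Eskel 2.
Brisco has quota 41.778 (lower 41, upper 42) but receives 43 — outside the quota interval.

Brisco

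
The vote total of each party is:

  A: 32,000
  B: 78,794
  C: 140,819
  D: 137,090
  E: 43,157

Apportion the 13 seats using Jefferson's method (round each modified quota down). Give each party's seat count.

A: 1, B: 2, C: 5, D: 4, E: 1

Standard divisor 431860/13 ≈ 33220; standard quotas: A 0.963, B 2.372, C 4.239, D 4.127, E 1.299.
Rounding down gives 0, 2, 4, 4, 1 = 11 seats, so the divisor must be adjusted.
With modified divisor 27800: modified quotas A 1.151, B 2.834, C 5.065, D 4.931, E 1.552.
Rounding down: A 1, B 2, C 5, D 4, E 1 (total 13).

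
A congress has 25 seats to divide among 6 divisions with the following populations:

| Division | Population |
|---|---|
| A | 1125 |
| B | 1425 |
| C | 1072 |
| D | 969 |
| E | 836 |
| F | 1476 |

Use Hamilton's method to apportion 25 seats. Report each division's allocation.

A 4; B 5; C 4; D 4; E 3; F 5

Total 6903; standard divisor 6903/25 ≈ 276.12.
Standard quotas: A 4.074, B 5.161, C 3.882, D 3.509, E 3.028, F 5.346.
Lower quotas: A 4, B 5, C 3, D 3, E 3, F 5 (sum 23, leaving 2 seats).
Remainders in descending order: C 0.882, D 0.509, F 0.346, B 0.161, A 0.074, E 0.028.
The surplus seats go to C, D.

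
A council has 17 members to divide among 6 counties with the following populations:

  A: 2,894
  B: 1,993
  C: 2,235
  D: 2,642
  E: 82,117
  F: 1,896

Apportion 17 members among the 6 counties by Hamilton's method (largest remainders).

Total 93777; standard divisor 93777/17 ≈ 5516.294.
Standard quotas: A 0.5246, B 0.3613, C 0.4052, D 0.4789, E 14.8863, F 0.3437.
Lower quotas: A 0, B 0, C 0, D 0, E 14, F 0 (sum 14, leaving 3 seats).
Remainders in descending order: E 0.8863, A 0.5246, D 0.4789, C 0.4052, B 0.3613, F 0.3437.
Largest remainders: E, A, D receive the extra seats.

A=1; B=0; C=0; D=1; E=15; F=0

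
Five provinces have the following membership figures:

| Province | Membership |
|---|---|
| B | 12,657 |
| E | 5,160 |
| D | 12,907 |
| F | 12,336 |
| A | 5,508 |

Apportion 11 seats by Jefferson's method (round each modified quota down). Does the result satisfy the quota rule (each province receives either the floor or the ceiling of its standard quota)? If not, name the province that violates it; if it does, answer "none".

Standard quotas: B 2.867, E 1.169, D 2.923, F 2.794, A 1.247.
Jefferson allocation: B 3, E 1, D 3, F 3, A 1.
Every allocation lies between the lower and upper quota.

none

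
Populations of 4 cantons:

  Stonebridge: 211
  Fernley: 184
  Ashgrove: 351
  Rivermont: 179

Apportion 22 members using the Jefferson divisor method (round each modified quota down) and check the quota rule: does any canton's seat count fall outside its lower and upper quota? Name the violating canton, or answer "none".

Standard quotas: Stonebridge 5.018, Fernley 4.376, Ashgrove 8.348, Rivermont 4.257.
Jefferson allocation: Stonebridge 5, Fernley 4, Ashgrove 9, Rivermont 4.
Every allocation lies between the lower and upper quota.

none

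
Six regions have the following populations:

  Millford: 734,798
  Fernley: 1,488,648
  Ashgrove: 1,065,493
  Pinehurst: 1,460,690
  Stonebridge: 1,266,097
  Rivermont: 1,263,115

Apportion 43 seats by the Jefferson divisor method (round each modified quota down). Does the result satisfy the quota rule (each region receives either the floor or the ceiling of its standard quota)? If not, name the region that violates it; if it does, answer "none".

none

Standard quotas: Millford 4.341, Fernley 8.794, Ashgrove 6.294, Pinehurst 8.629, Stonebridge 7.480, Rivermont 7.462.
Jefferson allocation: Millford 4, Fernley 9, Ashgrove 6, Pinehurst 9, Stonebridge 8, Rivermont 7.
Every allocation lies between the lower and upper quota.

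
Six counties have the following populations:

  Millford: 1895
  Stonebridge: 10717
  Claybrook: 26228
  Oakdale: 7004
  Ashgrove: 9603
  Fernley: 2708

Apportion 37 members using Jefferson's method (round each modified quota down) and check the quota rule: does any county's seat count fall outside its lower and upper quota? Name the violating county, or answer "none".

Standard quotas: Millford 1.206, Stonebridge 6.818, Claybrook 16.687, Oakdale 4.456, Ashgrove 6.110, Fernley 1.723.
Jefferson allocation: Millford 1, Stonebridge 7, Claybrook 18, Oakdale 4, Ashgrove 6, Fernley 1.
Claybrook has quota 16.687 (lower 16, upper 17) but receives 18 — outside the quota interval.

Claybrook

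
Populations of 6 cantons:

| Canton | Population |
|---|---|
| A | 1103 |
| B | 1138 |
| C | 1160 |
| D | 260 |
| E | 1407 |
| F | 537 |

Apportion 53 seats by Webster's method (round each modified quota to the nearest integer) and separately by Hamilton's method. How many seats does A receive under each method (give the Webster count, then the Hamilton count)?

Webster: A 11, B 11, C 11, D 2, E 13, F 5.
Hamilton: A 10, B 11, C 11, D 3, E 13, F 5.
A gets 11 under Webster and 10 under Hamilton.

11 and 10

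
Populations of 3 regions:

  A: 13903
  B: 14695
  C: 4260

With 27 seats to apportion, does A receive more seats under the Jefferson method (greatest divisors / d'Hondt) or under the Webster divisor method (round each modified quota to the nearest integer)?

Jefferson: A 12, B 12, C 3.
Webster: A 11, B 12, C 4.
A gets 12 under Jefferson and 11 under Webster.

Jefferson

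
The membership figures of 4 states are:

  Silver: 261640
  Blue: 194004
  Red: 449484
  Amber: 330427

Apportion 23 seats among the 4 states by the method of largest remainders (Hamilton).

The standard divisor is 1235555/23 ≈ 53719.783.
Standard quotas: Silver 4.8705, Blue 3.6114, Red 8.3672, Amber 6.1509.
Lower quotas: Silver 4, Blue 3, Red 8, Amber 6 (sum 21, leaving 2 seats).
Remainders in descending order: Silver 0.8705, Blue 0.6114, Red 0.3672, Amber 0.1509.
The surplus seats go to Silver, Blue.

Silver: 5, Blue: 4, Red: 8, Amber: 6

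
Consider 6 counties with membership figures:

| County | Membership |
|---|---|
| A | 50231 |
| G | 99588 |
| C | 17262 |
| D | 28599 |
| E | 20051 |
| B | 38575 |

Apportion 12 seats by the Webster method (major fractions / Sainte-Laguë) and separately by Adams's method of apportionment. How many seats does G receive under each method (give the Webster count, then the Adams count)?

5 and 4

Webster: A 2, G 5, C 1, D 1, E 1, B 2.
Adams: A 2, G 4, C 1, D 2, E 1, B 2.
G gets 5 under Webster and 4 under Adams.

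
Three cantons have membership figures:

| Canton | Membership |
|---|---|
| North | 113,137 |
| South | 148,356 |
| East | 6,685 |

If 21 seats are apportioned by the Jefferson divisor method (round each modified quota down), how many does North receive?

Standard divisor 268178/21 ≈ 12770.381; standard quotas: North 8.859, South 11.617, East 0.523.
Rounding down gives 8, 11, 0 = 19 seats, so the divisor must be adjusted.
With modified divisor 11900: modified quotas North 9.507, South 12.467, East 0.562.
Rounding down: North 9, South 12, East 0 (total 21).
North receives 9.

9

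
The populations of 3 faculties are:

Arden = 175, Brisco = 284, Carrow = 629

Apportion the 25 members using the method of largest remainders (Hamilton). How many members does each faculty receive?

Total 1088; standard divisor 1088/25 ≈ 43.52.
Standard quotas: Arden 4.021, Brisco 6.526, Carrow 14.453.
Lower quotas: Arden 4, Brisco 6, Carrow 14 (sum 24, leaving 1 seat).
Remainders in descending order: Brisco 0.526, Carrow 0.453, Arden 0.021.
The surplus seat goes to Brisco.

Arden 4; Brisco 7; Carrow 14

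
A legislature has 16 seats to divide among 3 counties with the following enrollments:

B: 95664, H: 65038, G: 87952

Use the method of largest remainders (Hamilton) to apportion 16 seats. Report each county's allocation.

The standard divisor is 248654/16 ≈ 15540.875.
Standard quotas: B 6.1556, H 4.1850, G 5.6594.
Lower quotas: B 6, H 4, G 5 (sum 15, leaving 1 seat).
Remainders in descending order: G 0.6594, H 0.1850, B 0.1556.
Largest remainder: G receives the extra seat.

B 6, H 4, G 6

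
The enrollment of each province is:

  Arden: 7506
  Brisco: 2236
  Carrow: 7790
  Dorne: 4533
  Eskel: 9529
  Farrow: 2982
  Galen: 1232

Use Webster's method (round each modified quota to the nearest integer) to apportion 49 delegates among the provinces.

Arden: 10, Brisco: 3, Carrow: 11, Dorne: 6, Eskel: 13, Farrow: 4, Galen: 2

Standard divisor 35808/49 ≈ 730.776; standard quotas: Arden 10.271, Brisco 3.060, Carrow 10.660, Dorne 6.203, Eskel 13.040, Farrow 4.081, Galen 1.686.
Rounding to the nearest integer gives Arden 10, Brisco 3, Carrow 11, Dorne 6, Eskel 13, Farrow 4, Galen 2 — total 49, matching the house size, so no adjustment is needed.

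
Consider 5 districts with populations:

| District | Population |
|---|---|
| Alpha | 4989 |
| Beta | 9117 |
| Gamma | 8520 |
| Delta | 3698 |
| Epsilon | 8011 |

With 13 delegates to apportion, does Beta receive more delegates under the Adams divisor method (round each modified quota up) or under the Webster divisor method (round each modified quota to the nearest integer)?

Webster

Adams: Alpha 2, Beta 3, Gamma 3, Delta 2, Epsilon 3.
Webster: Alpha 2, Beta 4, Gamma 3, Delta 1, Epsilon 3.
Beta gets 3 under Adams and 4 under Webster.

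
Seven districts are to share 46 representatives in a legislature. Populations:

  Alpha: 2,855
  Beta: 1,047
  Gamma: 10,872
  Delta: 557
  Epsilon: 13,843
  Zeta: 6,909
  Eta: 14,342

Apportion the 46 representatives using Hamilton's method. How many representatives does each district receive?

Alpha 3; Beta 1; Gamma 10; Delta 0; Epsilon 13; Zeta 6; Eta 13

Standard divisor: 50425 ÷ 46 ≈ 1096.196.
Standard quotas: Alpha 2.6045, Beta 0.9551, Gamma 9.9179, Delta 0.5081, Epsilon 12.6282, Zeta 6.3027, Eta 13.0834.
Lower quotas: Alpha 2, Beta 0, Gamma 9, Delta 0, Epsilon 12, Zeta 6, Eta 13 (sum 42, leaving 4 seats).
Remainders in descending order: Beta 0.9551, Gamma 0.9179, Epsilon 0.6282, Alpha 0.6045, Delta 0.5081, Zeta 0.3027, Eta 0.0834.
The surplus seats go to Beta, Gamma, Epsilon, Alpha.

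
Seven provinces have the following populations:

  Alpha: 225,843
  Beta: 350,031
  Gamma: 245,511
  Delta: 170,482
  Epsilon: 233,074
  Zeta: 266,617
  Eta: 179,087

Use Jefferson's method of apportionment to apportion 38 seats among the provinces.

Standard divisor 1670645/38 ≈ 43964.342; standard quotas: Alpha 5.137, Beta 7.962, Gamma 5.584, Delta 3.878, Epsilon 5.301, Zeta 6.064, Eta 4.073.
Rounding down gives 5, 7, 5, 3, 5, 6, 4 = 35 seats, so the divisor must be adjusted.
With modified divisor 39900: modified quotas Alpha 5.660, Beta 8.773, Gamma 6.153, Delta 4.273, Epsilon 5.841, Zeta 6.682, Eta 4.488.
Rounding down: Alpha 5, Beta 8, Gamma 6, Delta 4, Epsilon 5, Zeta 6, Eta 4 (total 38).

Alpha=5, Beta=8, Gamma=6, Delta=4, Epsilon=5, Zeta=6, Eta=4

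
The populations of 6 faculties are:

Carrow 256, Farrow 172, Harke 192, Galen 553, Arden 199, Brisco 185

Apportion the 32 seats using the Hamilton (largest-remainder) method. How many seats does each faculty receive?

Total 1557; standard divisor 1557/32 ≈ 48.656.
Standard quotas: Carrow 5.261, Farrow 3.535, Harke 3.946, Galen 11.365, Arden 4.090, Brisco 3.802.
Lower quotas: Carrow 5, Farrow 3, Harke 3, Galen 11, Arden 4, Brisco 3 (sum 29, leaving 3 seats).
Remainders in descending order: Harke 0.946, Brisco 0.802, Farrow 0.535, Galen 0.365, Carrow 0.261, Arden 0.090.
Largest remainders: Harke, Brisco, Farrow receive the extra seats.

Carrow=5, Farrow=4, Harke=4, Galen=11, Arden=4, Brisco=4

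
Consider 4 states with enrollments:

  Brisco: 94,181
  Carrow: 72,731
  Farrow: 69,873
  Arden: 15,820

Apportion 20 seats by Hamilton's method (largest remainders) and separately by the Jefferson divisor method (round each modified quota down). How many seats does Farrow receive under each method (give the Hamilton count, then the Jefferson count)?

Hamilton: Brisco 7, Carrow 6, Farrow 6, Arden 1.
Jefferson: Brisco 8, Carrow 6, Farrow 5, Arden 1.
Farrow gets 6 under Hamilton and 5 under Jefferson.

6 and 5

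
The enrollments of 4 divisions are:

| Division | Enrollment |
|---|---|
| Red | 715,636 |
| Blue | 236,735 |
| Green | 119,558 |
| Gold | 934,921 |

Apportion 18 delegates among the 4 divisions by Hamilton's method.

Standard divisor: 2006850 ÷ 18 ≈ 111491.667.
Standard quotas: Red 6.4187, Blue 2.1233, Green 1.0723, Gold 8.3856.
Lower quotas: Red 6, Blue 2, Green 1, Gold 8 (sum 17, leaving 1 seat).
Remainders in descending order: Red 0.4187, Gold 0.3856, Blue 0.1233, Green 0.0723.
Largest remainder: Red receives the extra seat.

Red=7, Blue=2, Green=1, Gold=8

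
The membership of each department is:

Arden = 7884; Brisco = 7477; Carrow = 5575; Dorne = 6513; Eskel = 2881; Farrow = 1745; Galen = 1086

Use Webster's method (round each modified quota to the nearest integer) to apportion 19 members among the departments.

Standard divisor 33161/19 ≈ 1745.316; standard quotas: Arden 4.517, Brisco 4.284, Carrow 3.194, Dorne 3.732, Eskel 1.651, Farrow 1.000, Galen 0.622.
Rounding to the nearest integer gives 5, 4, 3, 4, 2, 1, 1 = 20 seats, so the divisor must be adjusted.
With modified divisor 1800: modified quotas Arden 4.380, Brisco 4.154, Carrow 3.097, Dorne 3.618, Eskel 1.601, Farrow 0.969, Galen 0.603.
Rounding to the nearest integer: Arden 4, Brisco 4, Carrow 3, Dorne 4, Eskel 2, Farrow 1, Galen 1 (total 19).

Arden 4, Brisco 4, Carrow 3, Dorne 4, Eskel 2, Farrow 1, Galen 1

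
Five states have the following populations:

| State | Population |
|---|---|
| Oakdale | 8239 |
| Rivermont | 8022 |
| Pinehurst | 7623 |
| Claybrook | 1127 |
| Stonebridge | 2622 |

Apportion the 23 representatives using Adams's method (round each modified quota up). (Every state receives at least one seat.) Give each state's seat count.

Standard divisor 27633/23 ≈ 1201.435; standard quotas: Oakdale 6.858, Rivermont 6.677, Pinehurst 6.345, Claybrook 0.938, Stonebridge 2.182.
Rounding up gives 7, 7, 7, 1, 3 = 25 seats, so the divisor must be adjusted.
With modified divisor 1329.2: modified quotas Oakdale 6.198, Rivermont 6.035, Pinehurst 5.735, Claybrook 0.848, Stonebridge 1.973.
Rounding up: Oakdale 7, Rivermont 7, Pinehurst 6, Claybrook 1, Stonebridge 2 (total 23).

Oakdale 7, Rivermont 7, Pinehurst 6, Claybrook 1, Stonebridge 2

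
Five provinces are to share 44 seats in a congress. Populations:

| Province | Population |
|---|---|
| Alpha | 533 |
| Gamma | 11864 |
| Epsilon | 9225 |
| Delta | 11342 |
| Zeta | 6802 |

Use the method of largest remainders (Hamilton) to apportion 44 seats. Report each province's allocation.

Standard divisor: 39766 ÷ 44 ≈ 903.773.
Standard quotas: Alpha 0.5898, Gamma 13.1272, Epsilon 10.2072, Delta 12.5496, Zeta 7.5262.
Lower quotas: Alpha 0, Gamma 13, Epsilon 10, Delta 12, Zeta 7 (sum 42, leaving 2 seats).
Remainders in descending order: Alpha 0.5898, Delta 0.5496, Zeta 0.5262, Epsilon 0.2072, Gamma 0.1272.
The surplus seats go to Alpha, Delta.

Alpha=1, Gamma=13, Epsilon=10, Delta=13, Zeta=7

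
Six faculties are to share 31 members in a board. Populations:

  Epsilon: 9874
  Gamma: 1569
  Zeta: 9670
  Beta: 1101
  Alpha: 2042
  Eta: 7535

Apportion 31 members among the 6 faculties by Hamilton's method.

Epsilon 10, Gamma 2, Zeta 9, Beta 1, Alpha 2, Eta 7

The standard divisor is 31791/31 ≈ 1025.516.
Standard quotas: Epsilon 9.6283, Gamma 1.5300, Zeta 9.4294, Beta 1.0736, Alpha 1.9912, Eta 7.3475.
Lower quotas: Epsilon 9, Gamma 1, Zeta 9, Beta 1, Alpha 1, Eta 7 (sum 28, leaving 3 seats).
Remainders in descending order: Alpha 0.9912, Epsilon 0.6283, Gamma 0.5300, Zeta 0.4294, Eta 0.3475, Beta 0.0736.
Largest remainders: Alpha, Epsilon, Gamma receive the extra seats.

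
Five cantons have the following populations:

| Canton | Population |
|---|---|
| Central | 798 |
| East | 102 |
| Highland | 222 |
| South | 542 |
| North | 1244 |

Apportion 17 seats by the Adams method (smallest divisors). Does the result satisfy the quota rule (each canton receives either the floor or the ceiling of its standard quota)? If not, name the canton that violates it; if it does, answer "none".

Standard quotas: Central 4.665, East 0.596, Highland 1.298, South 3.169, North 7.272.
Adams allocation: Central 4, East 1, Highland 2, South 3, North 7.
Every allocation lies between the lower and upper quota.

none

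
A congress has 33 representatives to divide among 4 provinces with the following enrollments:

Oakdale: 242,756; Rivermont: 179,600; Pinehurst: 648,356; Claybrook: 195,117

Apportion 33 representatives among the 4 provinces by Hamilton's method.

Total 1265829; standard divisor 1265829/33 ≈ 38358.455.
Standard quotas: Oakdale 6.3286, Rivermont 4.6821, Pinehurst 16.9026, Claybrook 5.0867.
Lower quotas: Oakdale 6, Rivermont 4, Pinehurst 16, Claybrook 5 (sum 31, leaving 2 seats).
Remainders in descending order: Pinehurst 0.9026, Rivermont 0.6821, Oakdale 0.3286, Claybrook 0.0867.
Largest remainders: Pinehurst, Rivermont receive the extra seats.

Oakdale 6, Rivermont 5, Pinehurst 17, Claybrook 5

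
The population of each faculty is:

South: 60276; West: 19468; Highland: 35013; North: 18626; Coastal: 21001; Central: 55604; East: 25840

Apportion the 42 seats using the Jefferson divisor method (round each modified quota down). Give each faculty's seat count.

Standard divisor 235828/42 ≈ 5614.952; standard quotas: South 10.735, West 3.467, Highland 6.236, North 3.317, Coastal 3.740, Central 9.903, East 4.602.
Rounding down gives 10, 3, 6, 3, 3, 9, 4 = 38 seats, so the divisor must be adjusted.
With modified divisor 5100: modified quotas South 11.819, West 3.817, Highland 6.865, North 3.652, Coastal 4.118, Central 10.903, East 5.067.
Rounding down: South 11, West 3, Highland 6, North 3, Coastal 4, Central 10, East 5 (total 42).

South: 11; West: 3; Highland: 6; North: 3; Coastal: 4; Central: 10; East: 5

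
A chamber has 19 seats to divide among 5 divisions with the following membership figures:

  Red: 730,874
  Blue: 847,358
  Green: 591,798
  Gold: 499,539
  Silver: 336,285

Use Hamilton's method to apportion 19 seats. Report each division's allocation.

Total 3005854; standard divisor 3005854/19 ≈ 158202.842.
Standard quotas: Red 4.6199, Blue 5.3561, Green 3.7408, Gold 3.1576, Silver 2.1257.
Lower quotas: Red 4, Blue 5, Green 3, Gold 3, Silver 2 (sum 17, leaving 2 seats).
Remainders in descending order: Green 0.7408, Red 0.6199, Blue 0.3561, Gold 0.1576, Silver 0.1257.
Largest remainders: Green, Red receive the extra seats.

Red 5, Blue 5, Green 4, Gold 3, Silver 2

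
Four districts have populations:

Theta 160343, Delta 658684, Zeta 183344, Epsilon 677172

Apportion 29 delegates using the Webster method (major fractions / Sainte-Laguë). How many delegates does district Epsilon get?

12

Standard divisor 1679543/29 ≈ 57915.276; standard quotas: Theta 2.769, Delta 11.373, Zeta 3.166, Epsilon 11.692.
Rounding to the nearest integer gives Theta 3, Delta 11, Zeta 3, Epsilon 12 — total 29, matching the house size, so no adjustment is needed.
Epsilon receives 12.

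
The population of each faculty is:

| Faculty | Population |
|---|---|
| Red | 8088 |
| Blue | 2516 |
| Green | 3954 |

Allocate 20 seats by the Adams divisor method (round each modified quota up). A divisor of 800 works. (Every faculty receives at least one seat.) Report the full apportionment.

With modified divisor 800: modified quotas Red 10.110, Blue 3.145, Green 4.942.
Rounding up: Red 11, Blue 4, Green 5 (total 20).

Red=11; Blue=4; Green=5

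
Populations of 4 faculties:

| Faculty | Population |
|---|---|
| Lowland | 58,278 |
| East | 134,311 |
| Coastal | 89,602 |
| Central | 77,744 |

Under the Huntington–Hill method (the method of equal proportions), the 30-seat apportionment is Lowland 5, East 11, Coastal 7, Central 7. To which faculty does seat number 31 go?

Coastal

Priority for the next seat is population ÷ (√(s·(s+1))).
Priorities: Lowland 10640.058, East 11690.272, Coastal 11973.571, Central 10388.979.
Highest priority: Coastal.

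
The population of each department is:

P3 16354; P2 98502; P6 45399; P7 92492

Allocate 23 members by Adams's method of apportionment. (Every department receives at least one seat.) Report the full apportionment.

Standard divisor 252747/23 ≈ 10989; standard quotas: P3 1.488, P2 8.964, P6 4.131, P7 8.417.
Rounding up gives 2, 9, 5, 9 = 25 seats, so the divisor must be adjusted.
With modified divisor 11900: modified quotas P3 1.374, P2 8.277, P6 3.815, P7 7.772.
Rounding up: P3 2, P2 9, P6 4, P7 8 (total 23).

P3 2, P2 9, P6 4, P7 8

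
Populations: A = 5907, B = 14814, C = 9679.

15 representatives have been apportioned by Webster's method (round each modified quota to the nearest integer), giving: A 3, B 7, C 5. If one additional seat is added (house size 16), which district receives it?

B

Priority for the next seat is population ÷ (current seats + 0.5).
Priorities: A 1687.714, B 1975.200, C 1759.818.
Highest priority: B.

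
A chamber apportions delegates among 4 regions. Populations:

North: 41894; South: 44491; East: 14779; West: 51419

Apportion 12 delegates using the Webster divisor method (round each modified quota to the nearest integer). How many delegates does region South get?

Standard divisor 152583/12 ≈ 12715.25; standard quotas: North 3.295, South 3.499, East 1.162, West 4.044.
Rounding to the nearest integer gives 3, 3, 1, 4 = 11 seats, so the divisor must be adjusted.
With modified divisor 12300: modified quotas North 3.406, South 3.617, East 1.202, West 4.180.
Rounding to the nearest integer: North 3, South 4, East 1, West 4 (total 12).
South receives 4.

4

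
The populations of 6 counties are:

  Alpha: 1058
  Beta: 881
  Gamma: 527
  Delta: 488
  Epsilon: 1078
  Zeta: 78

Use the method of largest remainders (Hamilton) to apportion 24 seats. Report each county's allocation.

The standard divisor is 4110/24 ≈ 171.25.
Standard quotas: Alpha 6.178, Beta 5.145, Gamma 3.077, Delta 2.850, Epsilon 6.295, Zeta 0.455.
Lower quotas: Alpha 6, Beta 5, Gamma 3, Delta 2, Epsilon 6, Zeta 0 (sum 22, leaving 2 seats).
Remainders in descending order: Delta 0.850, Zeta 0.455, Epsilon 0.295, Alpha 0.178, Beta 0.145, Gamma 0.077.
Largest remainders: Delta, Zeta receive the extra seats.

Alpha: 6, Beta: 5, Gamma: 3, Delta: 3, Epsilon: 6, Zeta: 1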